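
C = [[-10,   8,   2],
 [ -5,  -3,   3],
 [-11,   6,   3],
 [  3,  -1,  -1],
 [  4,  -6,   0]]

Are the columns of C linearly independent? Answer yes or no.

Row reduce C to echelon form.
R2 ← R2 − (1/2)·R1: [0, -7, 2]
R3 ← R3 − (11/10)·R1: [0, -14/5, 4/5]
R4 ← R4 + (3/10)·R1: [0, 7/5, -2/5]
R5 ← R5 + (2/5)·R1: [0, -14/5, 4/5]
R3 ← R3 − (2/5)·R2: [0, 0, 0]
R4 ← R4 + (1/5)·R2: [0, 0, 0]
R5 ← R5 − (2/5)·R2: [0, 0, 0]
2 pivots among 3 columns.
Only 2 < 3 pivot columns, so the columns are linearly dependent.

no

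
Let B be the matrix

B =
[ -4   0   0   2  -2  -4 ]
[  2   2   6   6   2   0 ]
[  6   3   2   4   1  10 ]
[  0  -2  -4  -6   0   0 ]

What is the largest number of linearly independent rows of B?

3

Row reduce to echelon form.
R2 ← R2 + (1/2)·R1: [0, 2, 6, 7, 1, -2]
R3 ← R3 + (3/2)·R1: [0, 3, 2, 7, -2, 4]
R3 ← R3 − (3/2)·R2: [0, 0, -7, -7/2, -7/2, 7]
R4 ← R4 + R2: [0, 0, 2, 1, 1, -2]
R4 ← R4 + (2/7)·R3: [0, 0, 0, 0, 0, 0]
Echelon form has 3 nonzero rows, so rank(B) = 3.
The rank gives the maximum number of linearly independent rows: 3.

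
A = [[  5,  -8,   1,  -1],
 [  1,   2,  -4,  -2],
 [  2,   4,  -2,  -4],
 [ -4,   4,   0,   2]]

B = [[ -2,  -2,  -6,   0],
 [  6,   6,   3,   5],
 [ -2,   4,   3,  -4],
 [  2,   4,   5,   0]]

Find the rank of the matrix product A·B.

First compute AB:
[[-62, -58, -56, -44],
 [ 14, -14, -22,  26],
 [ 16,  -4, -26,  28],
 [ 36,  40,  46,  20]]
Now row reduce the product.
R2 ← R2 + (7/31)·R1: [0, -840/31, -1074/31, 498/31]
R3 ← R3 + (8/31)·R1: [0, -588/31, -1254/31, 516/31]
R4 ← R4 + (18/31)·R1: [0, 196/31, 418/31, -172/31]
R3 ← R3 − (7/10)·R2: [0, 0, -81/5, 27/5]
R4 ← R4 + (7/30)·R2: [0, 0, 27/5, -9/5]
R4 ← R4 + (1/3)·R3: [0, 0, 0, 0]
3 nonzero rows, so rank(AB) = 3.

3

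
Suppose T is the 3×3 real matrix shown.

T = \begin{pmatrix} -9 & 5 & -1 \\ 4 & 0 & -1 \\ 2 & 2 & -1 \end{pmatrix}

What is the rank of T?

Row reduce to echelon form.
R2 ← R2 + (4/9)·R1: [0, 20/9, -13/9]
R3 ← R3 + (2/9)·R1: [0, 28/9, -11/9]
R3 ← R3 − (7/5)·R2: [0, 0, 4/5]
Echelon form has 3 nonzero rows, so rank(T) = 3.

3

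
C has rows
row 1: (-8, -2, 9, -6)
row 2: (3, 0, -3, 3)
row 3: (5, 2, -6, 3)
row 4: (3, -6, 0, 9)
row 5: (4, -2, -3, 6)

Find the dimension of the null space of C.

Row reduce to echelon form.
R2 ← R2 + (3/8)·R1: [0, -3/4, 3/8, 3/4]
R3 ← R3 + (5/8)·R1: [0, 3/4, -3/8, -3/4]
R4 ← R4 + (3/8)·R1: [0, -27/4, 27/8, 27/4]
R5 ← R5 + (1/2)·R1: [0, -3, 3/2, 3]
R3 ← R3 + R2: [0, 0, 0, 0]
R4 ← R4 − (9)·R2: [0, 0, 0, 0]
R5 ← R5 − (4)·R2: [0, 0, 0, 0]
2 nonzero rows, so rank(C) = 2.
C has 4 columns; by rank–nullity, nullity = 4 − 2 = 2.

2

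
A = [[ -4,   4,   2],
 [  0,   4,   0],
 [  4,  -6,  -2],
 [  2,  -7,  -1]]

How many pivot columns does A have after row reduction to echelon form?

2

Row reduce to echelon form.
R3 ← R3 + R1: [0, -2, 0]
R4 ← R4 + (1/2)·R1: [0, -5, 0]
R3 ← R3 + (1/2)·R2: [0, 0, 0]
R4 ← R4 + (5/4)·R2: [0, 0, 0]
Echelon form has 2 nonzero rows, so rank(A) = 2.
Each nonzero row contributes one pivot column: 2 pivot columns.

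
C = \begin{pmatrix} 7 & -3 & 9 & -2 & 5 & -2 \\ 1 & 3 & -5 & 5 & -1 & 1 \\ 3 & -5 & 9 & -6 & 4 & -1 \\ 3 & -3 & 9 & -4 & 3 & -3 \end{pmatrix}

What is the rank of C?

4

Row reduce to echelon form.
R2 ← R2 − (1/7)·R1: [0, 24/7, -44/7, 37/7, -12/7, 9/7]
R3 ← R3 − (3/7)·R1: [0, -26/7, 36/7, -36/7, 13/7, -1/7]
R4 ← R4 − (3/7)·R1: [0, -12/7, 36/7, -22/7, 6/7, -15/7]
R3 ← R3 + (13/12)·R2: [0, 0, -5/3, 7/12, 0, 5/4]
R4 ← R4 + (1/2)·R2: [0, 0, 2, -1/2, 0, -3/2]
R4 ← R4 + (6/5)·R3: [0, 0, 0, 1/5, 0, 0]
Echelon form has 4 nonzero rows, so rank(C) = 4.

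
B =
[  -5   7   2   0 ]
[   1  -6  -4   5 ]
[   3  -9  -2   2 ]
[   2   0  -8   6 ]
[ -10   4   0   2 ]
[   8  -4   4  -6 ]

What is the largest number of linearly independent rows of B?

Row reduce to echelon form.
R2 ← R2 + (1/5)·R1: [0, -23/5, -18/5, 5]
R3 ← R3 + (3/5)·R1: [0, -24/5, -4/5, 2]
R4 ← R4 + (2/5)·R1: [0, 14/5, -36/5, 6]
R5 ← R5 − (2)·R1: [0, -10, -4, 2]
R6 ← R6 + (8/5)·R1: [0, 36/5, 36/5, -6]
R3 ← R3 − (24/23)·R2: [0, 0, 68/23, -74/23]
R4 ← R4 + (14/23)·R2: [0, 0, -216/23, 208/23]
R5 ← R5 − (50/23)·R2: [0, 0, 88/23, -204/23]
R6 ← R6 + (36/23)·R2: [0, 0, 36/23, 42/23]
R4 ← R4 + (54/17)·R3: [0, 0, 0, -20/17]
R5 ← R5 − (22/17)·R3: [0, 0, 0, -80/17]
R6 ← R6 − (9/17)·R3: [0, 0, 0, 60/17]
R5 ← R5 − (4)·R4: [0, 0, 0, 0]
R6 ← R6 + (3)·R4: [0, 0, 0, 0]
Echelon form has 4 nonzero rows, so rank(B) = 4.
The rank gives the maximum number of linearly independent rows: 4.

4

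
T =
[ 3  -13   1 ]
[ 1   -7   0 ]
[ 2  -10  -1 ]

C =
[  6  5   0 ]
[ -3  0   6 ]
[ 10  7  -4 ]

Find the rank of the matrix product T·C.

3

First compute TC:
[[ 67,  22, -82],
 [ 27,   5, -42],
 [ 32,   3, -56]]
Now row reduce the product.
R2 ← R2 − (27/67)·R1: [0, -259/67, -600/67]
R3 ← R3 − (32/67)·R1: [0, -503/67, -1128/67]
R3 ← R3 − (503/259)·R2: [0, 0, 144/259]
3 nonzero rows, so rank(TC) = 3.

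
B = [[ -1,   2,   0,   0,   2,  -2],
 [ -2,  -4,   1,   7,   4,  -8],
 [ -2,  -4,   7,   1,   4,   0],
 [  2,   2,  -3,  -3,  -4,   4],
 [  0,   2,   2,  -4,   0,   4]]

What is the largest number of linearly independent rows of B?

3

Row reduce to echelon form.
R2 ← R2 − (2)·R1: [0, -8, 1, 7, 0, -4]
R3 ← R3 − (2)·R1: [0, -8, 7, 1, 0, 4]
R4 ← R4 + (2)·R1: [0, 6, -3, -3, 0, 0]
R3 ← R3 − R2: [0, 0, 6, -6, 0, 8]
R4 ← R4 + (3/4)·R2: [0, 0, -9/4, 9/4, 0, -3]
R5 ← R5 + (1/4)·R2: [0, 0, 9/4, -9/4, 0, 3]
R4 ← R4 + (3/8)·R3: [0, 0, 0, 0, 0, 0]
R5 ← R5 − (3/8)·R3: [0, 0, 0, 0, 0, 0]
Echelon form has 3 nonzero rows, so rank(B) = 3.
The rank gives the maximum number of linearly independent rows: 3.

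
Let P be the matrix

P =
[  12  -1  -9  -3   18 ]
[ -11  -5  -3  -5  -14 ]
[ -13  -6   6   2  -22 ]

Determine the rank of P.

Row reduce to echelon form.
R2 ← R2 + (11/12)·R1: [0, -71/12, -45/4, -31/4, 5/2]
R3 ← R3 + (13/12)·R1: [0, -85/12, -15/4, -5/4, -5/2]
R3 ← R3 − (85/71)·R2: [0, 0, 690/71, 570/71, -390/71]
Echelon form has 3 nonzero rows, so rank(P) = 3.

3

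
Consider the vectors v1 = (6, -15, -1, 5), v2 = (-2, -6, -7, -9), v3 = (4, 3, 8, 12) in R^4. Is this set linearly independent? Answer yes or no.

Form the matrix with these vectors as rows and row reduce.
R2 ← R2 + (1/3)·R1: [0, -11, -22/3, -22/3]
R3 ← R3 − (2/3)·R1: [0, 13, 26/3, 26/3]
R3 ← R3 + (13/11)·R2: [0, 0, 0, 0]
2 nonzero rows, so the 3 vectors span a space of dimension 2.
Since 2 < 3, the vectors are linearly dependent.

no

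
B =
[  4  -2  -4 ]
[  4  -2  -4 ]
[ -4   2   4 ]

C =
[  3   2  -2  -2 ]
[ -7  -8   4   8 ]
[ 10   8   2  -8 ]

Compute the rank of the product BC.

1

First compute BC:
[[-14,  -8, -24,   8],
 [-14,  -8, -24,   8],
 [ 14,   8,  24,  -8]]
Now row reduce the product.
R2 ← R2 − R1: [0, 0, 0, 0]
R3 ← R3 + R1: [0, 0, 0, 0]
1 nonzero row, so rank(BC) = 1.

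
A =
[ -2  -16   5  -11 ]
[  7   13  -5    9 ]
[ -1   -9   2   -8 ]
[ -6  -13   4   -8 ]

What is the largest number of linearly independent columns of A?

4

Row reduce to echelon form.
R2 ← R2 + (7/2)·R1: [0, -43, 25/2, -59/2]
R3 ← R3 − (1/2)·R1: [0, -1, -1/2, -5/2]
R4 ← R4 − (3)·R1: [0, 35, -11, 25]
R3 ← R3 − (1/43)·R2: [0, 0, -34/43, -78/43]
R4 ← R4 + (35/43)·R2: [0, 0, -71/86, 85/86]
R4 ← R4 − (71/68)·R3: [0, 0, 0, 49/17]
Echelon form has 4 nonzero rows, so rank(A) = 4.
The rank gives the maximum number of linearly independent columns: 4.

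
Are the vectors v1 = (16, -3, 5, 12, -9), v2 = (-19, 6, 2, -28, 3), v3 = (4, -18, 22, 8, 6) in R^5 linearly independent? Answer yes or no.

yes

Form the matrix with these vectors as rows and row reduce.
R2 ← R2 + (19/16)·R1: [0, 39/16, 127/16, -55/4, -123/16]
R3 ← R3 − (1/4)·R1: [0, -69/4, 83/4, 5, 33/4]
R3 ← R3 + (92/13)·R2: [0, 0, 1000/13, -1200/13, -600/13]
3 nonzero rows, so the 3 vectors span a space of dimension 3.
Since 3 = 3, the vectors are linearly independent.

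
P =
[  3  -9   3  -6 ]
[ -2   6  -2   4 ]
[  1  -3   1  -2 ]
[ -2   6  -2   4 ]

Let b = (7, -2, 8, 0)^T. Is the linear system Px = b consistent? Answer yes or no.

Row reduce the augmented matrix [P | b].
R2 ← R2 + (2/3)·R1: [0, 0, 0, 0, 8/3]
R3 ← R3 − (1/3)·R1: [0, 0, 0, 0, 17/3]
R4 ← R4 + (2/3)·R1: [0, 0, 0, 0, 14/3]
R3 ← R3 − (17/8)·R2: [0, 0, 0, 0, 0]
R4 ← R4 − (7/4)·R2: [0, 0, 0, 0, 0]
The echelon form has 2 nonzero rows; the last pivot sits in the augmented column, so rank(P) = 1 but rank([P|b]) = 2.
Since the ranks differ, the system is inconsistent.

no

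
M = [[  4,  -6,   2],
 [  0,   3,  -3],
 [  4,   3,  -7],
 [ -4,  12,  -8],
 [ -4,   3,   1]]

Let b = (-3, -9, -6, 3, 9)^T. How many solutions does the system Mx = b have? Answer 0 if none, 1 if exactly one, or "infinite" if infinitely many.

0

Row reduce the augmented matrix [M | b].
R3 ← R3 − R1: [0, 9, -9, -3]
R4 ← R4 + R1: [0, 6, -6, 0]
R5 ← R5 + R1: [0, -3, 3, 6]
R3 ← R3 − (3)·R2: [0, 0, 0, 24]
R4 ← R4 − (2)·R2: [0, 0, 0, 18]
R5 ← R5 + R2: [0, 0, 0, -3]
R4 ← R4 − (3/4)·R3: [0, 0, 0, 0]
R5 ← R5 + (1/8)·R3: [0, 0, 0, 0]
The echelon form has 3 nonzero rows; the last pivot sits in the augmented column, so rank(M) = 2 but rank([M|b]) = 3.
Since the ranks differ, the system is inconsistent.
It has no solutions.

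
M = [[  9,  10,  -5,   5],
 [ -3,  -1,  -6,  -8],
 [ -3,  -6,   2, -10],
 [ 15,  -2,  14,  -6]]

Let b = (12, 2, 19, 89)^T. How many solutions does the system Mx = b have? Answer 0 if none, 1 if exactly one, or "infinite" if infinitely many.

1

Row reduce the augmented matrix [M | b].
R2 ← R2 + (1/3)·R1: [0, 7/3, -23/3, -19/3, 6]
R3 ← R3 + (1/3)·R1: [0, -8/3, 1/3, -25/3, 23]
R4 ← R4 − (5/3)·R1: [0, -56/3, 67/3, -43/3, 69]
R3 ← R3 + (8/7)·R2: [0, 0, -59/7, -109/7, 209/7]
R4 ← R4 + (8)·R2: [0, 0, -39, -65, 117]
R4 ← R4 − (273/59)·R3: [0, 0, 0, 416/59, -1248/59]
The echelon form has 4 nonzero rows, and every pivot lies in the first 4 columns, so rank(M) = rank([M|b]) = 4.
The system is consistent.
rank = 4 = number of unknowns, so the solution is unique.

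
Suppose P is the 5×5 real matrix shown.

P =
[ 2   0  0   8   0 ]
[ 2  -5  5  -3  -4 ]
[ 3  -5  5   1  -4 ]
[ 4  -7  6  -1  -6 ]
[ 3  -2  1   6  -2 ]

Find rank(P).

3

Row reduce to echelon form.
R2 ← R2 − R1: [0, -5, 5, -11, -4]
R3 ← R3 − (3/2)·R1: [0, -5, 5, -11, -4]
R4 ← R4 − (2)·R1: [0, -7, 6, -17, -6]
R5 ← R5 − (3/2)·R1: [0, -2, 1, -6, -2]
R3 ← R3 − R2: [0, 0, 0, 0, 0]
R4 ← R4 − (7/5)·R2: [0, 0, -1, -8/5, -2/5]
R5 ← R5 − (2/5)·R2: [0, 0, -1, -8/5, -2/5]
Swap R3 ↔ R4
R5 ← R5 − R3: [0, 0, 0, 0, 0]
Echelon form has 3 nonzero rows, so rank(P) = 3.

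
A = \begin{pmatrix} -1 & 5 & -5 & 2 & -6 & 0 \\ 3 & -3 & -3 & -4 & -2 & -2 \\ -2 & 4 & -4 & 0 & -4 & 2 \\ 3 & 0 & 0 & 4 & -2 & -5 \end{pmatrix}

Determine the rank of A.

3

Row reduce to echelon form.
R2 ← R2 + (3)·R1: [0, 12, -18, 2, -20, -2]
R3 ← R3 − (2)·R1: [0, -6, 6, -4, 8, 2]
R4 ← R4 + (3)·R1: [0, 15, -15, 10, -20, -5]
R3 ← R3 + (1/2)·R2: [0, 0, -3, -3, -2, 1]
R4 ← R4 − (5/4)·R2: [0, 0, 15/2, 15/2, 5, -5/2]
R4 ← R4 + (5/2)·R3: [0, 0, 0, 0, 0, 0]
Echelon form has 3 nonzero rows, so rank(A) = 3.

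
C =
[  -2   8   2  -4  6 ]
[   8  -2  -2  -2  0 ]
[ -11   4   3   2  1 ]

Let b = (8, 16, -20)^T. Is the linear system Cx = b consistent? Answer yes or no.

Row reduce the augmented matrix [C | b].
R2 ← R2 + (4)·R1: [0, 30, 6, -18, 24, 48]
R3 ← R3 − (11/2)·R1: [0, -40, -8, 24, -32, -64]
R3 ← R3 + (4/3)·R2: [0, 0, 0, 0, 0, 0]
The echelon form has 2 nonzero rows, and every pivot lies in the first 5 columns, so rank(C) = rank([C|b]) = 2.
The system is consistent.

yes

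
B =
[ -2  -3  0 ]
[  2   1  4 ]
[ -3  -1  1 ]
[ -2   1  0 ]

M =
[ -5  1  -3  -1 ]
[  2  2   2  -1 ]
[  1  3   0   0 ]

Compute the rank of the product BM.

3

First compute BM:
[[  4,  -8,   0,   5],
 [ -4,  16,  -4,  -3],
 [ 14,  -2,   7,   4],
 [ 12,   0,   8,   1]]
Now row reduce the product.
R2 ← R2 + R1: [0, 8, -4, 2]
R3 ← R3 − (7/2)·R1: [0, 26, 7, -27/2]
R4 ← R4 − (3)·R1: [0, 24, 8, -14]
R3 ← R3 − (13/4)·R2: [0, 0, 20, -20]
R4 ← R4 − (3)·R2: [0, 0, 20, -20]
R4 ← R4 − R3: [0, 0, 0, 0]
3 nonzero rows, so rank(BM) = 3.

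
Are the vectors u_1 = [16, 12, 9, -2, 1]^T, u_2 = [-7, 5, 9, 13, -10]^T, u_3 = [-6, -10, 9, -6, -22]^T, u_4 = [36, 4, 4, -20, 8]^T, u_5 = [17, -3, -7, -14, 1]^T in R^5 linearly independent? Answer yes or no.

Form the matrix with these vectors as rows and row reduce.
R2 ← R2 + (7/16)·R1: [0, 41/4, 207/16, 97/8, -153/16]
R3 ← R3 + (3/8)·R1: [0, -11/2, 99/8, -27/4, -173/8]
R4 ← R4 − (9/4)·R1: [0, -23, -65/4, -31/2, 23/4]
R5 ← R5 − (17/16)·R1: [0, -63/4, -265/16, -95/8, -1/16]
R3 ← R3 + (22/41)·R2: [0, 0, 792/41, -10/41, -1097/41]
R4 ← R4 + (92/41)·R2: [0, 0, 524/41, 480/41, -644/41]
R5 ← R5 + (63/41)·R2: [0, 0, 136/41, 277/41, -605/41]
R4 ← R4 − (131/198)·R3: [0, 0, 0, 1175/99, 395/198]
R5 ← R5 − (17/99)·R3: [0, 0, 0, 673/99, -1006/99]
R5 ← R5 − (673/1175)·R4: [0, 0, 0, 0, -5313/470]
5 nonzero rows, so the 5 vectors span a space of dimension 5.
Since 5 = 5, the vectors are linearly independent.

yes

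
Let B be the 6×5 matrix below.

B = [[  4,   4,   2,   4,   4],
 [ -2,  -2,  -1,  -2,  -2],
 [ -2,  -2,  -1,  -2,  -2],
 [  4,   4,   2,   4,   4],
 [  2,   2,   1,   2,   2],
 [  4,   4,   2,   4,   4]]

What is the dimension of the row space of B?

1

Row reduce to echelon form.
R2 ← R2 + (1/2)·R1: [0, 0, 0, 0, 0]
R3 ← R3 + (1/2)·R1: [0, 0, 0, 0, 0]
R4 ← R4 − R1: [0, 0, 0, 0, 0]
R5 ← R5 − (1/2)·R1: [0, 0, 0, 0, 0]
R6 ← R6 − R1: [0, 0, 0, 0, 0]
Echelon form has 1 nonzero row, so rank(B) = 1.
The row space has dimension equal to the rank: 1.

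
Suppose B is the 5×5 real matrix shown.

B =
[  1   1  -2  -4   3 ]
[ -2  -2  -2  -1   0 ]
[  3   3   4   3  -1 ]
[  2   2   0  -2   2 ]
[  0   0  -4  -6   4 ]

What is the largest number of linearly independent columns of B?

Row reduce to echelon form.
R2 ← R2 + (2)·R1: [0, 0, -6, -9, 6]
R3 ← R3 − (3)·R1: [0, 0, 10, 15, -10]
R4 ← R4 − (2)·R1: [0, 0, 4, 6, -4]
R3 ← R3 + (5/3)·R2: [0, 0, 0, 0, 0]
R4 ← R4 + (2/3)·R2: [0, 0, 0, 0, 0]
R5 ← R5 − (2/3)·R2: [0, 0, 0, 0, 0]
Echelon form has 2 nonzero rows, so rank(B) = 2.
The rank gives the maximum number of linearly independent columns: 2.

2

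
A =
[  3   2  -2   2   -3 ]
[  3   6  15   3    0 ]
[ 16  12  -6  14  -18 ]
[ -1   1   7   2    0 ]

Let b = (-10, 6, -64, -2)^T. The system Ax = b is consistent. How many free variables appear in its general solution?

2

Row reduce the augmented matrix [A | b].
R2 ← R2 − R1: [0, 4, 17, 1, 3, 16]
R3 ← R3 − (16/3)·R1: [0, 4/3, 14/3, 10/3, -2, -32/3]
R4 ← R4 + (1/3)·R1: [0, 5/3, 19/3, 8/3, -1, -16/3]
R3 ← R3 − (1/3)·R2: [0, 0, -1, 3, -3, -16]
R4 ← R4 − (5/12)·R2: [0, 0, -3/4, 9/4, -9/4, -12]
R4 ← R4 − (3/4)·R3: [0, 0, 0, 0, 0, 0]
The echelon form has 3 nonzero rows, and every pivot lies in the first 5 columns, so rank(A) = rank([A|b]) = 3.
The system is consistent.
Free variables = (unknowns) − (rank) = 5 − 3 = 2.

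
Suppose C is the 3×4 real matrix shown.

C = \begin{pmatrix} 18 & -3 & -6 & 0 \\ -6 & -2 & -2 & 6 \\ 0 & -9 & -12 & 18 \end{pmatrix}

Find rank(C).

2

Row reduce to echelon form.
R2 ← R2 + (1/3)·R1: [0, -3, -4, 6]
R3 ← R3 − (3)·R2: [0, 0, 0, 0]
Echelon form has 2 nonzero rows, so rank(C) = 2.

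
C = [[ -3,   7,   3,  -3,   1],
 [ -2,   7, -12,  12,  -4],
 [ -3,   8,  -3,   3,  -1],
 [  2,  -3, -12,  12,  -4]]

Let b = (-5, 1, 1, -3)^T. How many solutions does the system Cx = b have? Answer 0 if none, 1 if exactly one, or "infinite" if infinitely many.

0

Row reduce the augmented matrix [C | b].
R2 ← R2 − (2/3)·R1: [0, 7/3, -14, 14, -14/3, 13/3]
R3 ← R3 − R1: [0, 1, -6, 6, -2, 6]
R4 ← R4 + (2/3)·R1: [0, 5/3, -10, 10, -10/3, -19/3]
R3 ← R3 − (3/7)·R2: [0, 0, 0, 0, 0, 29/7]
R4 ← R4 − (5/7)·R2: [0, 0, 0, 0, 0, -66/7]
R4 ← R4 + (66/29)·R3: [0, 0, 0, 0, 0, 0]
The echelon form has 3 nonzero rows; the last pivot sits in the augmented column, so rank(C) = 2 but rank([C|b]) = 3.
Since the ranks differ, the system is inconsistent.
It has no solutions.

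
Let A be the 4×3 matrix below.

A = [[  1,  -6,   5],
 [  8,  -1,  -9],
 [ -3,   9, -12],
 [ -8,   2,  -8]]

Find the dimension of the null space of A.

0

Row reduce to echelon form.
R2 ← R2 − (8)·R1: [0, 47, -49]
R3 ← R3 + (3)·R1: [0, -9, 3]
R4 ← R4 + (8)·R1: [0, -46, 32]
R3 ← R3 + (9/47)·R2: [0, 0, -300/47]
R4 ← R4 + (46/47)·R2: [0, 0, -750/47]
R4 ← R4 − (5/2)·R3: [0, 0, 0]
3 nonzero rows, so rank(A) = 3.
A has 3 columns; by rank–nullity, nullity = 3 − 3 = 0.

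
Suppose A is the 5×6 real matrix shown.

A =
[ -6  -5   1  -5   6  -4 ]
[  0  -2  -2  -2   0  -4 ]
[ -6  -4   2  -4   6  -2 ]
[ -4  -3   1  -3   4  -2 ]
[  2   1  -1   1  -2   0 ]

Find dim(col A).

2

Row reduce to echelon form.
R3 ← R3 − R1: [0, 1, 1, 1, 0, 2]
R4 ← R4 − (2/3)·R1: [0, 1/3, 1/3, 1/3, 0, 2/3]
R5 ← R5 + (1/3)·R1: [0, -2/3, -2/3, -2/3, 0, -4/3]
R3 ← R3 + (1/2)·R2: [0, 0, 0, 0, 0, 0]
R4 ← R4 + (1/6)·R2: [0, 0, 0, 0, 0, 0]
R5 ← R5 − (1/3)·R2: [0, 0, 0, 0, 0, 0]
Echelon form has 2 nonzero rows, so rank(A) = 2.
The column space has dimension equal to the rank: 2.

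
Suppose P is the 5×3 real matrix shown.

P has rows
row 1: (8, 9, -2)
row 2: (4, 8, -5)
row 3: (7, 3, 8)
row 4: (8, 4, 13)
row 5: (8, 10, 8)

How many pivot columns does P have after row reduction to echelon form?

3

Row reduce to echelon form.
R2 ← R2 − (1/2)·R1: [0, 7/2, -4]
R3 ← R3 − (7/8)·R1: [0, -39/8, 39/4]
R4 ← R4 − R1: [0, -5, 15]
R5 ← R5 − R1: [0, 1, 10]
R3 ← R3 + (39/28)·R2: [0, 0, 117/28]
R4 ← R4 + (10/7)·R2: [0, 0, 65/7]
R5 ← R5 − (2/7)·R2: [0, 0, 78/7]
R4 ← R4 − (20/9)·R3: [0, 0, 0]
R5 ← R5 − (8/3)·R3: [0, 0, 0]
Echelon form has 3 nonzero rows, so rank(P) = 3.
Each nonzero row contributes one pivot column: 3 pivot columns.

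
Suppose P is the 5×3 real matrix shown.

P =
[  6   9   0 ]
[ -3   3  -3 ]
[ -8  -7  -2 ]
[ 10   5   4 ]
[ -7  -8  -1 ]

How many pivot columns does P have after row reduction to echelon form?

2

Row reduce to echelon form.
R2 ← R2 + (1/2)·R1: [0, 15/2, -3]
R3 ← R3 + (4/3)·R1: [0, 5, -2]
R4 ← R4 − (5/3)·R1: [0, -10, 4]
R5 ← R5 + (7/6)·R1: [0, 5/2, -1]
R3 ← R3 − (2/3)·R2: [0, 0, 0]
R4 ← R4 + (4/3)·R2: [0, 0, 0]
R5 ← R5 − (1/3)·R2: [0, 0, 0]
Echelon form has 2 nonzero rows, so rank(P) = 2.
Each nonzero row contributes one pivot column: 2 pivot columns.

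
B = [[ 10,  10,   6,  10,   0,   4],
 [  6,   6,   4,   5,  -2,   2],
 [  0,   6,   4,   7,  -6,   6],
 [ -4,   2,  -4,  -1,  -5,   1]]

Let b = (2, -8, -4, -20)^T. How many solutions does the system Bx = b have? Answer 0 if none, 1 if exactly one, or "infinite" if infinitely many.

infinite

Row reduce the augmented matrix [B | b].
R2 ← R2 − (3/5)·R1: [0, 0, 2/5, -1, -2, -2/5, -46/5]
R4 ← R4 + (2/5)·R1: [0, 6, -8/5, 3, -5, 13/5, -96/5]
Swap R2 ↔ R3
R4 ← R4 − R2: [0, 0, -28/5, -4, 1, -17/5, -76/5]
R4 ← R4 + (14)·R3: [0, 0, 0, -18, -27, -9, -144]
The echelon form has 4 nonzero rows, and every pivot lies in the first 6 columns, so rank(B) = rank([B|b]) = 4.
The system is consistent.
rank = 4 < 6 unknowns, so there are infinitely many solutions.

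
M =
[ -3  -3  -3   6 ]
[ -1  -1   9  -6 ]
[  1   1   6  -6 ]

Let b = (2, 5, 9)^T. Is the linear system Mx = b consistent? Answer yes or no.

Row reduce the augmented matrix [M | b].
R2 ← R2 − (1/3)·R1: [0, 0, 10, -8, 13/3]
R3 ← R3 + (1/3)·R1: [0, 0, 5, -4, 29/3]
R3 ← R3 − (1/2)·R2: [0, 0, 0, 0, 15/2]
The echelon form has 3 nonzero rows; the last pivot sits in the augmented column, so rank(M) = 2 but rank([M|b]) = 3.
Since the ranks differ, the system is inconsistent.

no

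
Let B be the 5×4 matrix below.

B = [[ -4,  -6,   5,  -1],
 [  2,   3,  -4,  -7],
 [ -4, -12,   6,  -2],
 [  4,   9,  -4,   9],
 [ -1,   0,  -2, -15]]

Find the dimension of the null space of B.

Row reduce to echelon form.
R2 ← R2 + (1/2)·R1: [0, 0, -3/2, -15/2]
R3 ← R3 − R1: [0, -6, 1, -1]
R4 ← R4 + R1: [0, 3, 1, 8]
R5 ← R5 − (1/4)·R1: [0, 3/2, -13/4, -59/4]
Swap R2 ↔ R3
R4 ← R4 + (1/2)·R2: [0, 0, 3/2, 15/2]
R5 ← R5 + (1/4)·R2: [0, 0, -3, -15]
R4 ← R4 + R3: [0, 0, 0, 0]
R5 ← R5 − (2)·R3: [0, 0, 0, 0]
3 nonzero rows, so rank(B) = 3.
B has 4 columns; by rank–nullity, nullity = 4 − 3 = 1.

1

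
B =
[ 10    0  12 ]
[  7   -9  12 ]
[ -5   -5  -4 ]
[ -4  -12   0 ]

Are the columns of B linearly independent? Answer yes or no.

Row reduce B to echelon form.
R2 ← R2 − (7/10)·R1: [0, -9, 18/5]
R3 ← R3 + (1/2)·R1: [0, -5, 2]
R4 ← R4 + (2/5)·R1: [0, -12, 24/5]
R3 ← R3 − (5/9)·R2: [0, 0, 0]
R4 ← R4 − (4/3)·R2: [0, 0, 0]
2 pivots among 3 columns.
Only 2 < 3 pivot columns, so the columns are linearly dependent.

no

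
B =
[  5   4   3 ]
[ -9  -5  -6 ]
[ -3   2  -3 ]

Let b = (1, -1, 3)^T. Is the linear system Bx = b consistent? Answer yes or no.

no

Row reduce the augmented matrix [B | b].
R2 ← R2 + (9/5)·R1: [0, 11/5, -3/5, 4/5]
R3 ← R3 + (3/5)·R1: [0, 22/5, -6/5, 18/5]
R3 ← R3 − (2)·R2: [0, 0, 0, 2]
The echelon form has 3 nonzero rows; the last pivot sits in the augmented column, so rank(B) = 2 but rank([B|b]) = 3.
Since the ranks differ, the system is inconsistent.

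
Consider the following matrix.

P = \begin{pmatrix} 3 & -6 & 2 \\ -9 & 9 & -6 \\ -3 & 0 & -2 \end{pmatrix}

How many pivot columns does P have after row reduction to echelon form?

Row reduce to echelon form.
R2 ← R2 + (3)·R1: [0, -9, 0]
R3 ← R3 + R1: [0, -6, 0]
R3 ← R3 − (2/3)·R2: [0, 0, 0]
Echelon form has 2 nonzero rows, so rank(P) = 2.
Each nonzero row contributes one pivot column: 2 pivot columns.

2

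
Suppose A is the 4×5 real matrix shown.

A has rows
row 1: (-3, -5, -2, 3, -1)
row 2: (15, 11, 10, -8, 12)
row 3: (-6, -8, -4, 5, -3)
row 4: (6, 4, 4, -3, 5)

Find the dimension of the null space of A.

3

Row reduce to echelon form.
R2 ← R2 + (5)·R1: [0, -14, 0, 7, 7]
R3 ← R3 − (2)·R1: [0, 2, 0, -1, -1]
R4 ← R4 + (2)·R1: [0, -6, 0, 3, 3]
R3 ← R3 + (1/7)·R2: [0, 0, 0, 0, 0]
R4 ← R4 − (3/7)·R2: [0, 0, 0, 0, 0]
2 nonzero rows, so rank(A) = 2.
A has 5 columns; by rank–nullity, nullity = 5 − 2 = 3.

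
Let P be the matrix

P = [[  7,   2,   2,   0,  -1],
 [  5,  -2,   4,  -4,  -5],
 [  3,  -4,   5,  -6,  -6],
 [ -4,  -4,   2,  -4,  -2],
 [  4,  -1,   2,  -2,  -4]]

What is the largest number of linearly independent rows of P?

3

Row reduce to echelon form.
R2 ← R2 − (5/7)·R1: [0, -24/7, 18/7, -4, -30/7]
R3 ← R3 − (3/7)·R1: [0, -34/7, 29/7, -6, -39/7]
R4 ← R4 + (4/7)·R1: [0, -20/7, 22/7, -4, -18/7]
R5 ← R5 − (4/7)·R1: [0, -15/7, 6/7, -2, -24/7]
R3 ← R3 − (17/12)·R2: [0, 0, 1/2, -1/3, 1/2]
R4 ← R4 − (5/6)·R2: [0, 0, 1, -2/3, 1]
R5 ← R5 − (5/8)·R2: [0, 0, -3/4, 1/2, -3/4]
R4 ← R4 − (2)·R3: [0, 0, 0, 0, 0]
R5 ← R5 + (3/2)·R3: [0, 0, 0, 0, 0]
Echelon form has 3 nonzero rows, so rank(P) = 3.
The rank gives the maximum number of linearly independent rows: 3.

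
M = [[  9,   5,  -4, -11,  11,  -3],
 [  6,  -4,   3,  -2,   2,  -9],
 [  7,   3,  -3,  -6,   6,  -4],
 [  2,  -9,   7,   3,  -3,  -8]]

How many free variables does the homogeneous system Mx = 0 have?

2

Row reduce to echelon form.
R2 ← R2 − (2/3)·R1: [0, -22/3, 17/3, 16/3, -16/3, -7]
R3 ← R3 − (7/9)·R1: [0, -8/9, 1/9, 23/9, -23/9, -5/3]
R4 ← R4 − (2/9)·R1: [0, -91/9, 71/9, 49/9, -49/9, -22/3]
R3 ← R3 − (4/33)·R2: [0, 0, -19/33, 21/11, -21/11, -9/11]
R4 ← R4 − (91/66)·R2: [0, 0, 5/66, -21/11, 21/11, 51/22]
R4 ← R4 + (5/38)·R3: [0, 0, 0, -63/38, 63/38, 42/19]
4 nonzero rows, so rank(M) = 4.
M has 6 columns; by rank–nullity, nullity = 6 − 4 = 2.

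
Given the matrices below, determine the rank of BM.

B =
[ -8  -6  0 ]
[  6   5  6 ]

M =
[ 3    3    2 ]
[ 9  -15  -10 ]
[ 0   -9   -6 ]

2

First compute BM:
[[-78,  66,  44],
 [ 63, -111, -74]]
Now row reduce the product.
R2 ← R2 + (21/26)·R1: [0, -750/13, -500/13]
2 nonzero rows, so rank(BM) = 2.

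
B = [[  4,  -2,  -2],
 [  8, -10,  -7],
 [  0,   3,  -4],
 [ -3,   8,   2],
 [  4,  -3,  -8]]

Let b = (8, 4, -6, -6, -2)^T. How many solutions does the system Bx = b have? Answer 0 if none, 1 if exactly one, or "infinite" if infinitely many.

Row reduce the augmented matrix [B | b].
R2 ← R2 − (2)·R1: [0, -6, -3, -12]
R4 ← R4 + (3/4)·R1: [0, 13/2, 1/2, 0]
R5 ← R5 − R1: [0, -1, -6, -10]
R3 ← R3 + (1/2)·R2: [0, 0, -11/2, -12]
R4 ← R4 + (13/12)·R2: [0, 0, -11/4, -13]
R5 ← R5 − (1/6)·R2: [0, 0, -11/2, -8]
R4 ← R4 − (1/2)·R3: [0, 0, 0, -7]
R5 ← R5 − R3: [0, 0, 0, 4]
R5 ← R5 + (4/7)·R4: [0, 0, 0, 0]
The echelon form has 4 nonzero rows; the last pivot sits in the augmented column, so rank(B) = 3 but rank([B|b]) = 4.
Since the ranks differ, the system is inconsistent.
It has no solutions.

0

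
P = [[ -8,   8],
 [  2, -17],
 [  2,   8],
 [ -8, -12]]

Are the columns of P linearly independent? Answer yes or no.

Row reduce P to echelon form.
R2 ← R2 + (1/4)·R1: [0, -15]
R3 ← R3 + (1/4)·R1: [0, 10]
R4 ← R4 − R1: [0, -20]
R3 ← R3 + (2/3)·R2: [0, 0]
R4 ← R4 − (4/3)·R2: [0, 0]
2 pivots among 2 columns.
Every column is a pivot column, so the columns are linearly independent.

yes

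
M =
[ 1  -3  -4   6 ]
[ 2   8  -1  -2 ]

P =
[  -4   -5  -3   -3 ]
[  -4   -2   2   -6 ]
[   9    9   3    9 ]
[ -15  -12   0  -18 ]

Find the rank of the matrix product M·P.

2

First compute MP:
[[-118, -107, -21, -129],
 [-19, -11,   7, -27]]
Now row reduce the product.
R2 ← R2 − (19/118)·R1: [0, 735/118, 1225/118, -735/118]
2 nonzero rows, so rank(MP) = 2.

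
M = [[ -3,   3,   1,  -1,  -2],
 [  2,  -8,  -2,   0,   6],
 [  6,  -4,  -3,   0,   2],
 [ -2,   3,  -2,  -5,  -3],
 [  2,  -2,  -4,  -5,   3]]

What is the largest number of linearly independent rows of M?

4

Row reduce to echelon form.
R2 ← R2 + (2/3)·R1: [0, -6, -4/3, -2/3, 14/3]
R3 ← R3 + (2)·R1: [0, 2, -1, -2, -2]
R4 ← R4 − (2/3)·R1: [0, 1, -8/3, -13/3, -5/3]
R5 ← R5 + (2/3)·R1: [0, 0, -10/3, -17/3, 5/3]
R3 ← R3 + (1/3)·R2: [0, 0, -13/9, -20/9, -4/9]
R4 ← R4 + (1/6)·R2: [0, 0, -26/9, -40/9, -8/9]
R4 ← R4 − (2)·R3: [0, 0, 0, 0, 0]
R5 ← R5 − (30/13)·R3: [0, 0, 0, -7/13, 35/13]
Swap R4 ↔ R5
Echelon form has 4 nonzero rows, so rank(M) = 4.
The rank gives the maximum number of linearly independent rows: 4.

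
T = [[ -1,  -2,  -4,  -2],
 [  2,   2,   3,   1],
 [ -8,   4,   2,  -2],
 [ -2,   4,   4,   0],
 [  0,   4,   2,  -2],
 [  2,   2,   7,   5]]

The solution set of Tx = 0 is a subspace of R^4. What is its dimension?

1

Row reduce to echelon form.
R2 ← R2 + (2)·R1: [0, -2, -5, -3]
R3 ← R3 − (8)·R1: [0, 20, 34, 14]
R4 ← R4 − (2)·R1: [0, 8, 12, 4]
R6 ← R6 + (2)·R1: [0, -2, -1, 1]
R3 ← R3 + (10)·R2: [0, 0, -16, -16]
R4 ← R4 + (4)·R2: [0, 0, -8, -8]
R5 ← R5 + (2)·R2: [0, 0, -8, -8]
R6 ← R6 − R2: [0, 0, 4, 4]
R4 ← R4 − (1/2)·R3: [0, 0, 0, 0]
R5 ← R5 − (1/2)·R3: [0, 0, 0, 0]
R6 ← R6 + (1/4)·R3: [0, 0, 0, 0]
3 nonzero rows, so rank(T) = 3.
T has 4 columns; by rank–nullity, nullity = 4 − 3 = 1.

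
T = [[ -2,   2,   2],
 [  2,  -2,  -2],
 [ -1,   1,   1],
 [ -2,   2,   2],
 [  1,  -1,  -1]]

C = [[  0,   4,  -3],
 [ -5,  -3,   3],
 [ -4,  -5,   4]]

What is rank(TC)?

First compute TC:
[[-18, -24,  20],
 [ 18,  24, -20],
 [ -9, -12,  10],
 [-18, -24,  20],
 [  9,  12, -10]]
Now row reduce the product.
R2 ← R2 + R1: [0, 0, 0]
R3 ← R3 − (1/2)·R1: [0, 0, 0]
R4 ← R4 − R1: [0, 0, 0]
R5 ← R5 + (1/2)·R1: [0, 0, 0]
1 nonzero row, so rank(TC) = 1.

1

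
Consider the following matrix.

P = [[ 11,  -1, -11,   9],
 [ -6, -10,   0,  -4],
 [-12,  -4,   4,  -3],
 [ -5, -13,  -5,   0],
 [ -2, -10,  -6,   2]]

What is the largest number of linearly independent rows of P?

Row reduce to echelon form.
R2 ← R2 + (6/11)·R1: [0, -116/11, -6, 10/11]
R3 ← R3 + (12/11)·R1: [0, -56/11, -8, 75/11]
R4 ← R4 + (5/11)·R1: [0, -148/11, -10, 45/11]
R5 ← R5 + (2/11)·R1: [0, -112/11, -8, 40/11]
R3 ← R3 − (14/29)·R2: [0, 0, -148/29, 185/29]
R4 ← R4 − (37/29)·R2: [0, 0, -68/29, 85/29]
R5 ← R5 − (28/29)·R2: [0, 0, -64/29, 80/29]
R4 ← R4 − (17/37)·R3: [0, 0, 0, 0]
R5 ← R5 − (16/37)·R3: [0, 0, 0, 0]
Echelon form has 3 nonzero rows, so rank(P) = 3.
The rank gives the maximum number of linearly independent rows: 3.

3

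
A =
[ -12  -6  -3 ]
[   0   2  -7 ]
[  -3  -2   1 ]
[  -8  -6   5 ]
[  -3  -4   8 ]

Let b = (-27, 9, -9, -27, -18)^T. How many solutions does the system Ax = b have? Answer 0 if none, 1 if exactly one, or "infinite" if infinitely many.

infinite

Row reduce the augmented matrix [A | b].
R3 ← R3 − (1/4)·R1: [0, -1/2, 7/4, -9/4]
R4 ← R4 − (2/3)·R1: [0, -2, 7, -9]
R5 ← R5 − (1/4)·R1: [0, -5/2, 35/4, -45/4]
R3 ← R3 + (1/4)·R2: [0, 0, 0, 0]
R4 ← R4 + R2: [0, 0, 0, 0]
R5 ← R5 + (5/4)·R2: [0, 0, 0, 0]
The echelon form has 2 nonzero rows, and every pivot lies in the first 3 columns, so rank(A) = rank([A|b]) = 2.
The system is consistent.
rank = 2 < 3 unknowns, so there are infinitely many solutions.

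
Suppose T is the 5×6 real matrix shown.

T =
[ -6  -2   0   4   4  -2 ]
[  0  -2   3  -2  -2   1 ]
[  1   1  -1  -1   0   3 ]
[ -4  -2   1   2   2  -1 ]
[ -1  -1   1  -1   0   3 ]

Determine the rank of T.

Row reduce to echelon form.
R3 ← R3 + (1/6)·R1: [0, 2/3, -1, -1/3, 2/3, 8/3]
R4 ← R4 − (2/3)·R1: [0, -2/3, 1, -2/3, -2/3, 1/3]
R5 ← R5 − (1/6)·R1: [0, -2/3, 1, -5/3, -2/3, 10/3]
R3 ← R3 + (1/3)·R2: [0, 0, 0, -1, 0, 3]
R4 ← R4 − (1/3)·R2: [0, 0, 0, 0, 0, 0]
R5 ← R5 − (1/3)·R2: [0, 0, 0, -1, 0, 3]
R5 ← R5 − R3: [0, 0, 0, 0, 0, 0]
Echelon form has 3 nonzero rows, so rank(T) = 3.

3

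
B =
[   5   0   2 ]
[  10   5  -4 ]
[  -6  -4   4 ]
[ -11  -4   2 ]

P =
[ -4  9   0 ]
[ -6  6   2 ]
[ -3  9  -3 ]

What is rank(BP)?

First compute BP:
[[-26,  63,  -6],
 [-58,  84,  22],
 [ 36, -42, -20],
 [ 62, -105, -14]]
Now row reduce the product.
R2 ← R2 − (29/13)·R1: [0, -735/13, 460/13]
R3 ← R3 + (18/13)·R1: [0, 588/13, -368/13]
R4 ← R4 + (31/13)·R1: [0, 588/13, -368/13]
R3 ← R3 + (4/5)·R2: [0, 0, 0]
R4 ← R4 + (4/5)·R2: [0, 0, 0]
2 nonzero rows, so rank(BP) = 2.

2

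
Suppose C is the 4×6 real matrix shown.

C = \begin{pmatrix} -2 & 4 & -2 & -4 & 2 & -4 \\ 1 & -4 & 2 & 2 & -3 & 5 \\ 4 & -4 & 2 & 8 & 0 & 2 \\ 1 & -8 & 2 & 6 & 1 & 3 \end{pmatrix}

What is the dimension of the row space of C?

3

Row reduce to echelon form.
R2 ← R2 + (1/2)·R1: [0, -2, 1, 0, -2, 3]
R3 ← R3 + (2)·R1: [0, 4, -2, 0, 4, -6]
R4 ← R4 + (1/2)·R1: [0, -6, 1, 4, 2, 1]
R3 ← R3 + (2)·R2: [0, 0, 0, 0, 0, 0]
R4 ← R4 − (3)·R2: [0, 0, -2, 4, 8, -8]
Swap R3 ↔ R4
Echelon form has 3 nonzero rows, so rank(C) = 3.
The row space has dimension equal to the rank: 3.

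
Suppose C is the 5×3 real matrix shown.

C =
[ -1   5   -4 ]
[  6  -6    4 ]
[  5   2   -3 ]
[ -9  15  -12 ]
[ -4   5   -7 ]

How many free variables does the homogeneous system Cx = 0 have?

0

Row reduce to echelon form.
R2 ← R2 + (6)·R1: [0, 24, -20]
R3 ← R3 + (5)·R1: [0, 27, -23]
R4 ← R4 − (9)·R1: [0, -30, 24]
R5 ← R5 − (4)·R1: [0, -15, 9]
R3 ← R3 − (9/8)·R2: [0, 0, -1/2]
R4 ← R4 + (5/4)·R2: [0, 0, -1]
R5 ← R5 + (5/8)·R2: [0, 0, -7/2]
R4 ← R4 − (2)·R3: [0, 0, 0]
R5 ← R5 − (7)·R3: [0, 0, 0]
3 nonzero rows, so rank(C) = 3.
C has 3 columns; by rank–nullity, nullity = 3 − 3 = 0.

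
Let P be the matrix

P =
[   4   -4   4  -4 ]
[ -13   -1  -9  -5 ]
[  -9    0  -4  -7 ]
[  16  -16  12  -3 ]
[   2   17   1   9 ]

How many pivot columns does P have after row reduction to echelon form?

4

Row reduce to echelon form.
R2 ← R2 + (13/4)·R1: [0, -14, 4, -18]
R3 ← R3 + (9/4)·R1: [0, -9, 5, -16]
R4 ← R4 − (4)·R1: [0, 0, -4, 13]
R5 ← R5 − (1/2)·R1: [0, 19, -1, 11]
R3 ← R3 − (9/14)·R2: [0, 0, 17/7, -31/7]
R5 ← R5 + (19/14)·R2: [0, 0, 31/7, -94/7]
R4 ← R4 + (28/17)·R3: [0, 0, 0, 97/17]
R5 ← R5 − (31/17)·R3: [0, 0, 0, -91/17]
R5 ← R5 + (91/97)·R4: [0, 0, 0, 0]
Echelon form has 4 nonzero rows, so rank(P) = 4.
Each nonzero row contributes one pivot column: 4 pivot columns.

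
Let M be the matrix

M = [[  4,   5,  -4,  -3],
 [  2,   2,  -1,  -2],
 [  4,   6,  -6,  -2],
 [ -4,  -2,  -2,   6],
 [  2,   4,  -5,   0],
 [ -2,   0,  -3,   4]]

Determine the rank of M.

2

Row reduce to echelon form.
R2 ← R2 − (1/2)·R1: [0, -1/2, 1, -1/2]
R3 ← R3 − R1: [0, 1, -2, 1]
R4 ← R4 + R1: [0, 3, -6, 3]
R5 ← R5 − (1/2)·R1: [0, 3/2, -3, 3/2]
R6 ← R6 + (1/2)·R1: [0, 5/2, -5, 5/2]
R3 ← R3 + (2)·R2: [0, 0, 0, 0]
R4 ← R4 + (6)·R2: [0, 0, 0, 0]
R5 ← R5 + (3)·R2: [0, 0, 0, 0]
R6 ← R6 + (5)·R2: [0, 0, 0, 0]
Echelon form has 2 nonzero rows, so rank(M) = 2.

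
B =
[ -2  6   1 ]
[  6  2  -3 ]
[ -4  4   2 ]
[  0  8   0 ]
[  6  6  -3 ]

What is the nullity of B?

Row reduce to echelon form.
R2 ← R2 + (3)·R1: [0, 20, 0]
R3 ← R3 − (2)·R1: [0, -8, 0]
R5 ← R5 + (3)·R1: [0, 24, 0]
R3 ← R3 + (2/5)·R2: [0, 0, 0]
R4 ← R4 − (2/5)·R2: [0, 0, 0]
R5 ← R5 − (6/5)·R2: [0, 0, 0]
2 nonzero rows, so rank(B) = 2.
B has 3 columns; by rank–nullity, nullity = 3 − 2 = 1.

1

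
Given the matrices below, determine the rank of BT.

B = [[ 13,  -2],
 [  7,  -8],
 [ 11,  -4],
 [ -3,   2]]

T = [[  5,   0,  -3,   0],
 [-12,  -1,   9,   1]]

2

First compute BT:
[[ 89,   2, -57,  -2],
 [131,   8, -93,  -8],
 [103,   4, -69,  -4],
 [-39,  -2,  27,   2]]
Now row reduce the product.
R2 ← R2 − (131/89)·R1: [0, 450/89, -810/89, -450/89]
R3 ← R3 − (103/89)·R1: [0, 150/89, -270/89, -150/89]
R4 ← R4 + (39/89)·R1: [0, -100/89, 180/89, 100/89]
R3 ← R3 − (1/3)·R2: [0, 0, 0, 0]
R4 ← R4 + (2/9)·R2: [0, 0, 0, 0]
2 nonzero rows, so rank(BT) = 2.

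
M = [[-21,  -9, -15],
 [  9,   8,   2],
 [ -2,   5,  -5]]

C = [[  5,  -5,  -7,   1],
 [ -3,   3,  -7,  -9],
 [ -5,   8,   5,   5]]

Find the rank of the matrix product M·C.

3

First compute MC:
[[ -3, -42, 135, -15],
 [ 11,  -5, -109, -53],
 [  0, -15, -46, -72]]
Now row reduce the product.
R2 ← R2 + (11/3)·R1: [0, -159, 386, -108]
R3 ← R3 − (5/53)·R2: [0, 0, -4368/53, -3276/53]
3 nonzero rows, so rank(MC) = 3.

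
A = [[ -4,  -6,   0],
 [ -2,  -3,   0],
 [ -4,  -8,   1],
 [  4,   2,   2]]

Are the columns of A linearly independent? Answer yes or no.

Row reduce A to echelon form.
R2 ← R2 − (1/2)·R1: [0, 0, 0]
R3 ← R3 − R1: [0, -2, 1]
R4 ← R4 + R1: [0, -4, 2]
Swap R2 ↔ R3
R4 ← R4 − (2)·R2: [0, 0, 0]
2 pivots among 3 columns.
Only 2 < 3 pivot columns, so the columns are linearly dependent.

no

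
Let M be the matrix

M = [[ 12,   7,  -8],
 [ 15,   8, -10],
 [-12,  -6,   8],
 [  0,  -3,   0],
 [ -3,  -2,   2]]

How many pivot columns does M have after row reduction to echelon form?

Row reduce to echelon form.
R2 ← R2 − (5/4)·R1: [0, -3/4, 0]
R3 ← R3 + R1: [0, 1, 0]
R5 ← R5 + (1/4)·R1: [0, -1/4, 0]
R3 ← R3 + (4/3)·R2: [0, 0, 0]
R4 ← R4 − (4)·R2: [0, 0, 0]
R5 ← R5 − (1/3)·R2: [0, 0, 0]
Echelon form has 2 nonzero rows, so rank(M) = 2.
Each nonzero row contributes one pivot column: 2 pivot columns.

2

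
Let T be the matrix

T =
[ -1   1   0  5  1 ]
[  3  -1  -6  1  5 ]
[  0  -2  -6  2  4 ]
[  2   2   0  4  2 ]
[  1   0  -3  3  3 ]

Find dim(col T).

3

Row reduce to echelon form.
R2 ← R2 + (3)·R1: [0, 2, -6, 16, 8]
R4 ← R4 + (2)·R1: [0, 4, 0, 14, 4]
R5 ← R5 + R1: [0, 1, -3, 8, 4]
R3 ← R3 + R2: [0, 0, -12, 18, 12]
R4 ← R4 − (2)·R2: [0, 0, 12, -18, -12]
R5 ← R5 − (1/2)·R2: [0, 0, 0, 0, 0]
R4 ← R4 + R3: [0, 0, 0, 0, 0]
Echelon form has 3 nonzero rows, so rank(T) = 3.
The column space has dimension equal to the rank: 3.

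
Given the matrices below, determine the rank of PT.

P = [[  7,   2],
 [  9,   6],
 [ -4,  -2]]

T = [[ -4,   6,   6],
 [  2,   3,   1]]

First compute PT:
[[-24,  48,  44],
 [-24,  72,  60],
 [ 12, -30, -26]]
Now row reduce the product.
R2 ← R2 − R1: [0, 24, 16]
R3 ← R3 + (1/2)·R1: [0, -6, -4]
R3 ← R3 + (1/4)·R2: [0, 0, 0]
2 nonzero rows, so rank(PT) = 2.

2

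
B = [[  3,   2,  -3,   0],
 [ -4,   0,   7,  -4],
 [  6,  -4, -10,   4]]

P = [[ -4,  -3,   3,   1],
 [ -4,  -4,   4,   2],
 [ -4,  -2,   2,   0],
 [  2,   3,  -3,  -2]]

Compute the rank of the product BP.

First compute BP:
[[ -8, -11,  11,   7],
 [-20, -14,  14,   4],
 [ 40,  30, -30, -10]]
Now row reduce the product.
R2 ← R2 − (5/2)·R1: [0, 27/2, -27/2, -27/2]
R3 ← R3 + (5)·R1: [0, -25, 25, 25]
R3 ← R3 + (50/27)·R2: [0, 0, 0, 0]
2 nonzero rows, so rank(BP) = 2.

2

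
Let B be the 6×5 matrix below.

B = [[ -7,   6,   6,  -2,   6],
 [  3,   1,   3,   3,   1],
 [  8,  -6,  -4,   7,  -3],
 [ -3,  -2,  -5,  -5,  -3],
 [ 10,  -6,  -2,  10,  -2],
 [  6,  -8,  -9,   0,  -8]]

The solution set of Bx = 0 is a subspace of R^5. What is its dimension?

Row reduce to echelon form.
R2 ← R2 + (3/7)·R1: [0, 25/7, 39/7, 15/7, 25/7]
R3 ← R3 + (8/7)·R1: [0, 6/7, 20/7, 33/7, 27/7]
R4 ← R4 − (3/7)·R1: [0, -32/7, -53/7, -29/7, -39/7]
R5 ← R5 + (10/7)·R1: [0, 18/7, 46/7, 50/7, 46/7]
R6 ← R6 + (6/7)·R1: [0, -20/7, -27/7, -12/7, -20/7]
R3 ← R3 − (6/25)·R2: [0, 0, 38/25, 21/5, 3]
R4 ← R4 + (32/25)·R2: [0, 0, -11/25, -7/5, -1]
R5 ← R5 − (18/25)·R2: [0, 0, 64/25, 28/5, 4]
R6 ← R6 + (4/5)·R2: [0, 0, 3/5, 0, 0]
R4 ← R4 + (11/38)·R3: [0, 0, 0, -7/38, -5/38]
R5 ← R5 − (32/19)·R3: [0, 0, 0, -28/19, -20/19]
R6 ← R6 − (15/38)·R3: [0, 0, 0, -63/38, -45/38]
R5 ← R5 − (8)·R4: [0, 0, 0, 0, 0]
R6 ← R6 − (9)·R4: [0, 0, 0, 0, 0]
4 nonzero rows, so rank(B) = 4.
B has 5 columns; by rank–nullity, nullity = 5 − 4 = 1.

1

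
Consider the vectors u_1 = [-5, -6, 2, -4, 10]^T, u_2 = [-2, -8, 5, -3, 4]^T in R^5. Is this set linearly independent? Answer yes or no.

yes

Form the matrix with these vectors as rows and row reduce.
R2 ← R2 − (2/5)·R1: [0, -28/5, 21/5, -7/5, 0]
2 nonzero rows, so the 2 vectors span a space of dimension 2.
Since 2 = 2, the vectors are linearly independent.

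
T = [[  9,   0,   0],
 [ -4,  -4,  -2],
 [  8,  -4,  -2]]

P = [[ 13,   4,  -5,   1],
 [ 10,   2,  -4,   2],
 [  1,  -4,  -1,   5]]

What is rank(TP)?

2

First compute TP:
[[117,  36, -45,   9],
 [-94, -16,  38, -22],
 [ 62,  32, -22, -10]]
Now row reduce the product.
R2 ← R2 + (94/117)·R1: [0, 168/13, 24/13, -192/13]
R3 ← R3 − (62/117)·R1: [0, 168/13, 24/13, -192/13]
R3 ← R3 − R2: [0, 0, 0, 0]
2 nonzero rows, so rank(TP) = 2.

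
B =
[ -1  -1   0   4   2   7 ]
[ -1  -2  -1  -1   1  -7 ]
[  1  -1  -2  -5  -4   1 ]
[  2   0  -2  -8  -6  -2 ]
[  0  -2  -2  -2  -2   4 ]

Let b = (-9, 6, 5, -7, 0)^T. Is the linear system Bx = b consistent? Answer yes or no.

Row reduce the augmented matrix [B | b].
R2 ← R2 − R1: [0, -1, -1, -5, -1, -14, 15]
R3 ← R3 + R1: [0, -2, -2, -1, -2, 8, -4]
R4 ← R4 + (2)·R1: [0, -2, -2, 0, -2, 12, -25]
R3 ← R3 − (2)·R2: [0, 0, 0, 9, 0, 36, -34]
R4 ← R4 − (2)·R2: [0, 0, 0, 10, 0, 40, -55]
R5 ← R5 − (2)·R2: [0, 0, 0, 8, 0, 32, -30]
R4 ← R4 − (10/9)·R3: [0, 0, 0, 0, 0, 0, -155/9]
R5 ← R5 − (8/9)·R3: [0, 0, 0, 0, 0, 0, 2/9]
R5 ← R5 + (2/155)·R4: [0, 0, 0, 0, 0, 0, 0]
The echelon form has 4 nonzero rows; the last pivot sits in the augmented column, so rank(B) = 3 but rank([B|b]) = 4.
Since the ranks differ, the system is inconsistent.

no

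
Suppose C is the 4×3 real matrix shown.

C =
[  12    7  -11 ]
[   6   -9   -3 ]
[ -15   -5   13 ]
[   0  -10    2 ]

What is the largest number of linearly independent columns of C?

2

Row reduce to echelon form.
R2 ← R2 − (1/2)·R1: [0, -25/2, 5/2]
R3 ← R3 + (5/4)·R1: [0, 15/4, -3/4]
R3 ← R3 + (3/10)·R2: [0, 0, 0]
R4 ← R4 − (4/5)·R2: [0, 0, 0]
Echelon form has 2 nonzero rows, so rank(C) = 2.
The rank gives the maximum number of linearly independent columns: 2.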